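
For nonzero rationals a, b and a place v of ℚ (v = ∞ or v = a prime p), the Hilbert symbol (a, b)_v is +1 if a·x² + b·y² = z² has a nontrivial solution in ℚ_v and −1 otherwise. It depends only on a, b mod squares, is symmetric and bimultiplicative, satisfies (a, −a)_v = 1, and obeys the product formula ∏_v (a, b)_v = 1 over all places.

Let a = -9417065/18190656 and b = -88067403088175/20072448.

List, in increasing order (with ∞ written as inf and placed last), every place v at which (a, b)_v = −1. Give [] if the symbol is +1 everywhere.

[2, 19, 41, inf]

Mod squares: a ≡ -19285, b ≡ -574. Check v ∈ {∞, 2, 3, 5, 7, 11, 17, 19, 29, 41}.
v=19: a=19^1·(≡1), b=19^2·(≡15) mod 19; (1|19)=+1, (15|19)=-1; (−1)^{1·2·9}·(+1)^2·(-1)^1 = -1.
v=17: a=17^2·(≡14), b=17^2·(≡8) mod 17; (14|17)=-1, (8|17)=+1; (−1)^{2·2·8}·(-1)^2·(+1)^2 = +1.
v=29: a=29^-1·(≡26), b=29^0·(≡25) mod 29; (26|29)=-1, (25|29)=+1; (−1)^{-1·0·14}·(-1)^0·(+1)^-1 = +1.
v=11: a=11^-2·(≡9), b=11^-2·(≡9) mod 11; (9|11)=+1, (9|11)=+1; (−1)^{-2·-2·5}·(+1)^-2·(+1)^-2 = +1.
v=5: a=5^1·(≡2), b=5^2·(≡1) mod 5; (2|5)=-1, (1|5)=+1; (−1)^{1·2·2}·(-1)^2·(+1)^1 = +1.
v=41: a=41^0·(≡27), b=41^1·(≡22) mod 41; (27|41)=-1, (22|41)=-1; (−1)^{0·1·20}·(-1)^1·(-1)^0 = -1.
v=∞: -19285 < 0 and -574 < 0  ⇒  (a,b)_∞ = -1.
v=2: v_2(a)=-6, v_2(b)=-11; units ≡ 3, 1 (mod 8); ε·ε+αω+βω = 1·0+-6·0+-11·1 ≡ 1  ⇒  (a,b)_2 = -1.
v=7: a=7^3·(≡6), b=7^7·(≡1) mod 7; (6|7)=-1, (1|7)=+1; (−1)^{3·7·3}·(-1)^7·(+1)^3 = +1.
v=3: a=3^-4·(≡2), b=3^-4·(≡2) mod 3; (2|3)=-1, (2|3)=-1; (−1)^{-4·-4·1}·(-1)^-4·(-1)^-4 = +1.
(-19285, -574 / ℚ) ramifies at {2, 19, 41, ∞}: a division algebra.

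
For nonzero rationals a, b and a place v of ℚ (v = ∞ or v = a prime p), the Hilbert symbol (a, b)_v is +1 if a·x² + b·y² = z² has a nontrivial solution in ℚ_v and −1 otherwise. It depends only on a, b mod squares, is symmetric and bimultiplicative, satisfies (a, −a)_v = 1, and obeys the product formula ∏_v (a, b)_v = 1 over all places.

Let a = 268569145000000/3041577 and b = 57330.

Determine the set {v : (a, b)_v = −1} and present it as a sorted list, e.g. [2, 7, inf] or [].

(a, b) ≡ (62985, 130) mod (ℚ^×)²; places V = {2, 3, 5, 7, 11, 13, 17, 19, 29, ∞}.
(a,b)_5: α=7, u≡3; β=1, v≡1 (mod 5); (3|5)=-1, (1|5)=+1; sign (−1)^0·-1^1·+1^7 = -1.
(a,b)_11: α=-2, u≡10; β=0, v≡9 (mod 11); (10|11)=-1, (9|11)=+1; sign (−1)^0·-1^0·+1^-2 = +1.
(a,b)_19: α=-1, u≡16; β=0, v≡7 (mod 19); (16|19)=+1, (7|19)=+1; sign (−1)^0·+1^0·+1^-1 = +1.
(a,b)_2: α=6, β=1; u≡1, v≡1 (mod 8); ε(u)ε(v)=0·0, αω(v)=6·0, βω(u)=1·0; sum ≡ 0  ⇒  +1.
(a,b)_13: α=1, u≡12; β=1, v≡3 (mod 13); (12|13)=+1, (3|13)=+1; sign (−1)^0·+1^1·+1^1 = +1.
(a,b)_7: α=-2, u≡3; β=2, v≡1 (mod 7); (3|7)=-1, (1|7)=+1; sign (−1)^0·-1^2·+1^-2 = +1.
(a,b)_29: α=2, u≡8; β=0, v≡26 (mod 29); (8|29)=-1, (26|29)=-1; sign (−1)^0·-1^0·-1^2 = +1.
(a,b)_17: α=3, u≡1; β=0, v≡6 (mod 17); (1|17)=+1, (6|17)=-1; sign (−1)^0·+1^0·-1^3 = -1.
(a,b)_∞: sgn(62985)=+, sgn(130)=+, so +1.
(a,b)_3: α=-3, u≡1; β=2, v≡1 (mod 3); (1|3)=+1, (1|3)=+1; sign (−1)^0·+1^2·+1^-3 = +1.
(62985, 130 / ℚ) ramifies at {5, 17}: a division algebra.

[5, 17]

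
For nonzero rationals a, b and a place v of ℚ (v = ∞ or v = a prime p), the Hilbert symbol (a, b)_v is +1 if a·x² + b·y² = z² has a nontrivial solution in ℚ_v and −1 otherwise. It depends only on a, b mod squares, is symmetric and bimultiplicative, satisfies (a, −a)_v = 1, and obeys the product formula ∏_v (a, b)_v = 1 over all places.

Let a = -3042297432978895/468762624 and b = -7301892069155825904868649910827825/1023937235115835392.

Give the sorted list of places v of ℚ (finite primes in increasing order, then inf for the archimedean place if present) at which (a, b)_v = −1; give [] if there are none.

[2, 23, 31, inf]

Mod squares: a ≡ -168245, b ≡ -850454. Check v ∈ {∞, 2, 3, 5, 7, 11, 13, 17, 19, 23, 29, 31, 43}.
v=5: a=5^1·(≡4), b=5^2·(≡1) mod 5; (4|5)=+1, (1|5)=+1; (−1)^{1·2·2}·(+1)^2·(+1)^1 = +1.
v=∞: -168245 < 0 and -850454 < 0  ⇒  (a,b)_∞ = -1.
v=3: a=3^-2·(≡1), b=3^-12·(≡1) mod 3; (1|3)=+1, (1|3)=+1; (−1)^{-2·-12·1}·(+1)^-12·(+1)^-2 = +1.
v=13: a=13^6·(≡4), b=13^12·(≡5) mod 13; (4|13)=+1, (5|13)=-1; (−1)^{6·12·6}·(+1)^12·(-1)^6 = +1.
v=11: a=11^-1·(≡10), b=11^-1·(≡4) mod 11; (10|11)=-1, (4|11)=+1; (−1)^{-1·-1·5}·(-1)^-1·(+1)^-1 = +1.
v=29: a=29^2·(≡6), b=29^5·(≡24) mod 29; (6|29)=+1, (24|29)=+1; (−1)^{2·5·14}·(+1)^5·(+1)^2 = +1.
v=2: v_2(a)=-14, v_2(b)=-21; units ≡ 3, 5 (mod 8); ε·ε+αω+βω = 1·0+-14·1+-21·1 ≡ 1  ⇒  (a,b)_2 = -1.
v=17: a=17^-2·(≡1), b=17^-4·(≡7) mod 17; (1|17)=+1, (7|17)=-1; (−1)^{-2·-4·8}·(+1)^-4·(-1)^-2 = +1.
v=23: a=23^1·(≡22), b=23^2·(≡17) mod 23; (22|23)=-1, (17|23)=-1; (−1)^{1·2·11}·(-1)^2·(-1)^1 = -1.
v=43: a=43^0·(≡23), b=43^1·(≡26) mod 43; (23|43)=+1, (26|43)=-1; (−1)^{0·1·21}·(+1)^1·(-1)^0 = +1.
v=31: a=31^0·(≡29), b=31^1·(≡20) mod 31; (29|31)=-1, (20|31)=+1; (−1)^{0·1·15}·(-1)^1·(+1)^0 = -1.
v=19: a=19^1·(≡2), b=19^2·(≡5) mod 19; (2|19)=-1, (5|19)=+1; (−1)^{1·2·9}·(-1)^2·(+1)^1 = +1.
v=7: a=7^3·(≡6), b=7^4·(≡2) mod 7; (6|7)=-1, (2|7)=+1; (−1)^{3·4·3}·(-1)^4·(+1)^3 = +1.
(-168245, -850454 / ℚ) ramifies at {2, 23, 31, ∞}: a division algebra.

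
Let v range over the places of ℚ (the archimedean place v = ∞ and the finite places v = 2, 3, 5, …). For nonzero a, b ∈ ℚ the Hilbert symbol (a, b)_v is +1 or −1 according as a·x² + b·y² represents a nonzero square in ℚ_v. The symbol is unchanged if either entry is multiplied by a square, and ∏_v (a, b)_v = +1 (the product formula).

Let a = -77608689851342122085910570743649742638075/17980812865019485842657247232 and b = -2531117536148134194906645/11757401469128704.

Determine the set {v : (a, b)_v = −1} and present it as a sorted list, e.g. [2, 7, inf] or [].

[2, 13, 17, inf]

Mod squares: a ≡ -3094, b ≡ -5. Check v ∈ {∞, 2, 3, 5, 7, 11, 13, 17, 31, 41, 43}.
v=7: a=7^9·(≡6), b=7^6·(≡1) mod 7; (6|7)=-1, (1|7)=+1; (−1)^{9·6·3}·(-1)^6·(+1)^9 = +1.
v=2: v_2(a)=-21, v_2(b)=-12; units ≡ 5, 3 (mod 8); ε·ε+αω+βω = 0·1+-21·1+-12·1 ≡ 1  ⇒  (a,b)_2 = -1.
v=∞: -3094 < 0 and -5 < 0  ⇒  (a,b)_∞ = -1.
v=41: a=41^-4·(≡26), b=41^-2·(≡40) mod 41; (26|41)=-1, (40|41)=+1; (−1)^{-4·-2·20}·(-1)^-2·(+1)^-4 = +1.
v=13: a=13^11·(≡1), b=13^6·(≡8) mod 13; (1|13)=+1, (8|13)=-1; (−1)^{11·6·6}·(+1)^6·(-1)^11 = -1.
v=5: a=5^2·(≡1), b=5^1·(≡4) mod 5; (1|5)=+1, (4|5)=+1; (−1)^{2·1·2}·(+1)^1·(+1)^2 = +1.
v=11: a=11^6·(≡2), b=11^4·(≡6) mod 11; (2|11)=-1, (6|11)=-1; (−1)^{6·4·5}·(-1)^4·(-1)^6 = +1.
v=43: a=43^-4·(≡42), b=43^-2·(≡9) mod 43; (42|43)=-1, (9|43)=+1; (−1)^{-4·-2·21}·(-1)^-2·(+1)^-4 = +1.
v=3: a=3^10·(≡2), b=3^6·(≡1) mod 3; (2|3)=-1, (1|3)=+1; (−1)^{10·6·1}·(-1)^6·(+1)^10 = +1.
v=31: a=31^-6·(≡12), b=31^-4·(≡13) mod 31; (12|31)=-1, (13|31)=-1; (−1)^{-6·-4·15}·(-1)^-4·(-1)^-6 = +1.
v=17: a=17^7·(≡5), b=17^4·(≡10) mod 17; (5|17)=-1, (10|17)=-1; (−1)^{7·4·8}·(-1)^4·(-1)^7 = -1.
Ram(-3094, -5) = {2, 13, 17, ∞}; no ℚ_2-point on the conic.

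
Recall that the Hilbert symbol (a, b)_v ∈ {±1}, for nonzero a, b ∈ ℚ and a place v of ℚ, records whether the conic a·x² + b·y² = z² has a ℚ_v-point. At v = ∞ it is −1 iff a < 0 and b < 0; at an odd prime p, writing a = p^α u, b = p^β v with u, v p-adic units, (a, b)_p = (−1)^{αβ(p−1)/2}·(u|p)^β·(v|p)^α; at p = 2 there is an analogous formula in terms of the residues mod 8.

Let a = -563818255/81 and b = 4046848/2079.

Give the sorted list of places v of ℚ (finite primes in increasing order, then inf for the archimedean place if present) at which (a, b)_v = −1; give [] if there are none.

Mod squares: a ≡ -95095, b ≡ 57057. Check v ∈ {∞, 2, 3, 5, 7, 11, 13, 19}.
v=∞: -95095 < 0 and 57057 > 0  ⇒  (a,b)_∞ = +1.
v=2: v_2(a)=0, v_2(b)=14; units ≡ 1, 1 (mod 8); ε·ε+αω+βω = 0·0+0·0+14·0 ≡ 0  ⇒  (a,b)_2 = +1.
v=7: a=7^3·(≡1), b=7^-1·(≡5) mod 7; (1|7)=+1, (5|7)=-1; (−1)^{3·-1·3}·(+1)^-1·(-1)^3 = +1.
v=3: a=3^-4·(≡2), b=3^-3·(≡2) mod 3; (2|3)=-1, (2|3)=-1; (−1)^{-4·-3·1}·(-1)^-3·(-1)^-4 = -1.
v=5: a=5^1·(≡4), b=5^0·(≡2) mod 5; (4|5)=+1, (2|5)=-1; (−1)^{1·0·2}·(+1)^0·(-1)^1 = -1.
v=19: a=19^1·(≡6), b=19^1·(≡5) mod 19; (6|19)=+1, (5|19)=+1; (−1)^{1·1·9}·(+1)^1·(+1)^1 = -1.
v=11: a=11^3·(≡4), b=11^-1·(≡7) mod 11; (4|11)=+1, (7|11)=-1; (−1)^{3·-1·5}·(+1)^-1·(-1)^3 = +1.
v=13: a=13^1·(≡10), b=13^1·(≡2) mod 13; (10|13)=+1, (2|13)=-1; (−1)^{1·1·6}·(+1)^1·(-1)^1 = -1.
Ram(-95095, 57057) = {3, 5, 13, 19}; no ℚ_3-point on the conic.

[3, 5, 13, 19]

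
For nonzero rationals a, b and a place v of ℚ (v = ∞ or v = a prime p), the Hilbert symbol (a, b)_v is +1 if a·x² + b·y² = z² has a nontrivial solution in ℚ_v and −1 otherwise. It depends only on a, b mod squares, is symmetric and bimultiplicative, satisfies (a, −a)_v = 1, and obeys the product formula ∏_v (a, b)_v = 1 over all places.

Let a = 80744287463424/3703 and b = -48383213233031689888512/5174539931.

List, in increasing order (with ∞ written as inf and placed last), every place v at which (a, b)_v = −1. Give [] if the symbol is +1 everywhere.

[2, 7, 13, 31]

(a, b) ≡ (518, -4433) mod (ℚ^×)²; places V = {2, 3, 7, 11, 13, 23, 31, 37, 41, ∞}.
(a,b)_11: α=0, u≡5; β=-1, v≡5 (mod 11); (5|11)=+1, (5|11)=+1; sign (−1)^0·+1^-1·+1^0 = +1.
(a,b)_2: α=11, β=8; u≡3, v≡7 (mod 8); ε(u)ε(v)=1·1, αω(v)=11·0, βω(u)=8·1; sum ≡ 1  ⇒  -1.
(a,b)_37: α=1, u≡18; β=2, v≡16 (mod 37); (18|37)=-1, (16|37)=+1; sign (−1)^0·-1^2·+1^1 = +1.
(a,b)_23: α=-2, u≡3; β=-4, v≡3 (mod 23); (3|23)=+1, (3|23)=+1; sign (−1)^0·+1^-4·+1^-2 = +1.
(a,b)_31: α=2, u≡23; β=3, v≡11 (mod 31); (23|31)=-1, (11|31)=-1; sign (−1)^0·-1^3·-1^2 = -1.
(a,b)_41: α=0, u≡27; β=-2, v≡1 (mod 41); (27|41)=-1, (1|41)=+1; sign (−1)^0·-1^-2·+1^0 = +1.
(a,b)_13: α=2, u≡2; β=3, v≡9 (mod 13); (2|13)=-1, (9|13)=+1; sign (−1)^0·-1^3·+1^2 = -1.
(a,b)_3: α=8, u≡2; β=16, v≡1 (mod 3); (2|3)=-1, (1|3)=+1; sign (−1)^0·-1^16·+1^8 = +1.
(a,b)_7: α=-1, u≡1; β=2, v≡6 (mod 7); (1|7)=+1, (6|7)=-1; sign (−1)^0·+1^2·-1^-1 = -1.
(a,b)_∞: sgn(518)=+, sgn(-4433)=−, so +1.
|Ram(518, -4433)| = 4, even; anisotropic at {2, 7, 13, 31}.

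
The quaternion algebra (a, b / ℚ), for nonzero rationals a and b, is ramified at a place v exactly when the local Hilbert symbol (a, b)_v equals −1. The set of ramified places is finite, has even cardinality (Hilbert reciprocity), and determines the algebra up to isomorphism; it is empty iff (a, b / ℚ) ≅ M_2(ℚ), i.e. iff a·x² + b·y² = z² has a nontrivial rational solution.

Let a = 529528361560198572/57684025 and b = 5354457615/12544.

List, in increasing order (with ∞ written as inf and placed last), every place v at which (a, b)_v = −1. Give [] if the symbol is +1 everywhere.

(a, b) ≡ (3, 25415) mod (ℚ^×)²; places V = {2, 3, 5, 7, 11, 13, 17, 23, 31, ∞}.
(a,b)_5: α=-2, u≡2; β=1, v≡2 (mod 5); (2|5)=-1, (2|5)=-1; sign (−1)^0·-1^1·-1^-2 = -1.
(a,b)_3: α=1, u≡1; β=6, v≡2 (mod 3); (1|3)=+1, (2|3)=-1; sign (−1)^0·+1^6·-1^1 = -1.
(a,b)_2: α=2, β=-8; u≡3, v≡7 (mod 8); ε(u)ε(v)=1·1, αω(v)=2·0, βω(u)=-8·1; sum ≡ 1  ⇒  -1.
(a,b)_23: α=2, u≡2; β=1, v≡18 (mod 23); (2|23)=+1, (18|23)=+1; sign (−1)^0·+1^1·+1^2 = +1.
(a,b)_∞: sgn(3)=+, sgn(25415)=+, so +1.
(a,b)_31: α=-2, u≡11; β=0, v≡22 (mod 31); (11|31)=-1, (22|31)=-1; sign (−1)^0·-1^0·-1^-2 = +1.
(a,b)_17: α=6, u≡3; β=3, v≡16 (mod 17); (3|17)=-1, (16|17)=+1; sign (−1)^0·-1^3·+1^6 = -1.
(a,b)_11: α=2, u≡1; β=0, v≡3 (mod 11); (1|11)=+1, (3|11)=+1; sign (−1)^0·+1^0·+1^2 = +1.
(a,b)_7: α=-4, u≡5; β=-2, v≡6 (mod 7); (5|7)=-1, (6|7)=-1; sign (−1)^0·-1^-2·-1^-4 = +1.
(a,b)_13: α=4, u≡9; β=1, v≡11 (mod 13); (9|13)=+1, (11|13)=-1; sign (−1)^0·+1^1·-1^4 = +1.
(3, 25415 / ℚ) ramifies at {2, 3, 5, 17}: a division algebra.

[2, 3, 5, 17]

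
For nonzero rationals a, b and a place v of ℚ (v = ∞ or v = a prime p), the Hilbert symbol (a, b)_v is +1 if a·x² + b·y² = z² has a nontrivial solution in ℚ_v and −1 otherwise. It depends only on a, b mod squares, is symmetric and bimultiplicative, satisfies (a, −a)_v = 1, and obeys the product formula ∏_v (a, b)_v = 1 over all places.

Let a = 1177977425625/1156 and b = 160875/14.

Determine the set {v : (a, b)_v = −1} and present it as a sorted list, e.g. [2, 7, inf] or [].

Mod squares: a ≡ 209, b ≡ 10010. Check v ∈ {∞, 2, 3, 5, 7, 11, 13, 17, 19}.
v=5: a=5^4·(≡1), b=5^3·(≡3) mod 5; (1|5)=+1, (3|5)=-1; (−1)^{4·3·2}·(+1)^3·(-1)^4 = +1.
v=7: a=7^2·(≡6), b=7^-1·(≡4) mod 7; (6|7)=-1, (4|7)=+1; (−1)^{2·-1·3}·(-1)^-1·(+1)^2 = -1.
v=17: a=17^-2·(≡7), b=17^0·(≡10) mod 17; (7|17)=-1, (10|17)=-1; (−1)^{-2·0·8}·(-1)^0·(-1)^-2 = +1.
v=13: a=13^2·(≡4), b=13^1·(≡12) mod 13; (4|13)=+1, (12|13)=+1; (−1)^{2·1·6}·(+1)^1·(+1)^2 = +1.
v=19: a=19^1·(≡1), b=19^0·(≡11) mod 19; (1|19)=+1, (11|19)=+1; (−1)^{1·0·9}·(+1)^0·(+1)^1 = +1.
v=11: a=11^3·(≡2), b=11^1·(≡2) mod 11; (2|11)=-1, (2|11)=-1; (−1)^{3·1·5}·(-1)^1·(-1)^3 = -1.
v=2: v_2(a)=-2, v_2(b)=-1; units ≡ 1, 5 (mod 8); ε·ε+αω+βω = 0·0+-2·1+-1·0 ≡ 0  ⇒  (a,b)_2 = +1.
v=3: a=3^2·(≡2), b=3^2·(≡2) mod 3; (2|3)=-1, (2|3)=-1; (−1)^{2·2·1}·(-1)^2·(-1)^2 = +1.
v=∞: 209 > 0 and 10010 > 0  ⇒  (a,b)_∞ = +1.
Ram(209, 10010) = {7, 11}; no ℚ_7-point on the conic.

[7, 11]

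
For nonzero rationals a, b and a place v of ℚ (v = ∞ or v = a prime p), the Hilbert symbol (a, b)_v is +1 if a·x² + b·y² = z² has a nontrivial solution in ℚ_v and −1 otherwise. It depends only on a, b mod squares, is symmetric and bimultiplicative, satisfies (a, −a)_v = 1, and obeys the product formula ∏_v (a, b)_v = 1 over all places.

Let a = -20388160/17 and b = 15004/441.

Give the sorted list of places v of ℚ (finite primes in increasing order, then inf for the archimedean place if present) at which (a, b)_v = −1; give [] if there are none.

[2, 13, 17, 29]

(a, b) ≡ (-32045, 31) mod (ℚ^×)²; places V = {2, 3, 5, 7, 11, 13, 17, 29, 31, ∞}.
(a,b)_29: α=1, u≡26; β=0, v≡26 (mod 29); (26|29)=-1, (26|29)=-1; sign (−1)^0·-1^0·-1^1 = -1.
(a,b)_17: α=-1, u≡8; β=0, v≡7 (mod 17); (8|17)=+1, (7|17)=-1; sign (−1)^0·+1^0·-1^-1 = -1.
(a,b)_11: α=0, u≡9; β=2, v≡3 (mod 11); (9|11)=+1, (3|11)=+1; sign (−1)^0·+1^2·+1^0 = +1.
(a,b)_∞: sgn(-32045)=−, sgn(31)=+, so +1.
(a,b)_7: α=0, u≡4; β=-2, v≡5 (mod 7); (4|7)=+1, (5|7)=-1; sign (−1)^0·+1^-2·-1^0 = +1.
(a,b)_5: α=1, u≡4; β=0, v≡4 (mod 5); (4|5)=+1, (4|5)=+1; sign (−1)^0·+1^0·+1^1 = +1.
(a,b)_31: α=0, u≡19; β=1, v≡16 (mod 31); (19|31)=+1, (16|31)=+1; sign (−1)^0·+1^1·+1^0 = +1.
(a,b)_2: α=6, β=2; u≡3, v≡7 (mod 8); ε(u)ε(v)=1·1, αω(v)=6·0, βω(u)=2·1; sum ≡ 1  ⇒  -1.
(a,b)_13: α=3, u≡7; β=0, v≡11 (mod 13); (7|13)=-1, (11|13)=-1; sign (−1)^0·-1^0·-1^3 = -1.
(a,b)_3: α=0, u≡1; β=-2, v≡1 (mod 3); (1|3)=+1, (1|3)=+1; sign (−1)^0·+1^-2·+1^0 = +1.
|Ram(-32045, 31)| = 4, even; anisotropic at {2, 13, 17, 29}.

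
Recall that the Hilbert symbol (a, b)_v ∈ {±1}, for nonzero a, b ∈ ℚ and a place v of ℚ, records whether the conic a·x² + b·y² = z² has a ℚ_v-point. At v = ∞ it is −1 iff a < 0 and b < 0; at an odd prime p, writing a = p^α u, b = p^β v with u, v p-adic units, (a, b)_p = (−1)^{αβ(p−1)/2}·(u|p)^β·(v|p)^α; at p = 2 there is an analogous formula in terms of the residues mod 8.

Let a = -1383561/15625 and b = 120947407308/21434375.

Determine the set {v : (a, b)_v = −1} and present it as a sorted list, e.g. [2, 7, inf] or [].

[7, 29]

(a, b) ≡ (-17081, 23315565) mod (ℚ^×)²; places V = {2, 3, 5, 7, 13, 19, 29, 31, ∞}.
(a,b)_2: α=0, β=2; u≡7, v≡5 (mod 8); ε(u)ε(v)=1·0, αω(v)=0·1, βω(u)=2·0; sum ≡ 0  ⇒  +1.
(a,b)_31: α=1, u≡9; β=1, v≡24 (mod 31); (9|31)=+1, (24|31)=-1; sign (−1)^1·+1^1·-1^1 = +1.
(a,b)_7: α=0, u≡3; β=1, v≡5 (mod 7); (3|7)=-1, (5|7)=-1; sign (−1)^0·-1^1·-1^0 = -1.
(a,b)_∞: sgn(-17081)=−, sgn(23315565)=+, so +1.
(a,b)_29: α=1, u≡20; β=1, v≡10 (mod 29); (20|29)=+1, (10|29)=-1; sign (−1)^0·+1^1·-1^1 = -1.
(a,b)_3: α=4, u≡1; β=7, v≡1 (mod 3); (1|3)=+1, (1|3)=+1; sign (−1)^0·+1^7·+1^4 = +1.
(a,b)_13: α=0, u≡10; β=3, v≡12 (mod 13); (10|13)=+1, (12|13)=+1; sign (−1)^0·+1^3·+1^0 = +1.
(a,b)_5: α=-6, u≡4; β=-5, v≡2 (mod 5); (4|5)=+1, (2|5)=-1; sign (−1)^0·+1^-5·-1^-6 = +1.
(a,b)_19: α=1, u≡12; β=-3, v≡11 (mod 19); (12|19)=-1, (11|19)=+1; sign (−1)^1·-1^-3·+1^1 = +1.
(-17081, 23315565 / ℚ) ramifies at {7, 29}: a division algebra.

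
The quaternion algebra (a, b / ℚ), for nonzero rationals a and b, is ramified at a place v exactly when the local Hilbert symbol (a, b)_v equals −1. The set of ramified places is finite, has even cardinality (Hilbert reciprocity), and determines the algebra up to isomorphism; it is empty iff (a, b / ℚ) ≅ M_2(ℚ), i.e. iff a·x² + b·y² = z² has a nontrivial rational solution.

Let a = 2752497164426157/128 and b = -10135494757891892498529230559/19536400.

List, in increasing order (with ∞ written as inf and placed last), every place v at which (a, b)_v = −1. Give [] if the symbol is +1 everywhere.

[23, 37]

Mod squares: a ≡ 74, b ≡ -18791. Check v ∈ {∞, 2, 3, 5, 7, 13, 17, 19, 23, 37, 43}.
v=19: a=19^2·(≡17), b=19^3·(≡13) mod 19; (17|19)=+1, (13|19)=-1; (−1)^{2·3·9}·(+1)^3·(-1)^2 = +1.
v=23: a=23^2·(≡10), b=23^5·(≡10) mod 23; (10|23)=-1, (10|23)=-1; (−1)^{2·5·11}·(-1)^5·(-1)^2 = -1.
v=5: a=5^0·(≡4), b=5^-2·(≡1) mod 5; (4|5)=+1, (1|5)=+1; (−1)^{0·-2·2}·(+1)^-2·(+1)^0 = +1.
v=3: a=3^6·(≡2), b=3^16·(≡1) mod 3; (2|3)=-1, (1|3)=+1; (−1)^{6·16·1}·(-1)^16·(+1)^6 = +1.
v=43: a=43^2·(≡4), b=43^3·(≡9) mod 43; (4|43)=+1, (9|43)=+1; (−1)^{2·3·21}·(+1)^3·(+1)^2 = +1.
v=37: a=37^1·(≡24), b=37^2·(≡20) mod 37; (24|37)=-1, (20|37)=-1; (−1)^{1·2·18}·(-1)^2·(-1)^1 = -1.
v=17: a=17^2·(≡10), b=17^-2·(≡3) mod 17; (10|17)=-1, (3|17)=-1; (−1)^{2·-2·8}·(-1)^-2·(-1)^2 = +1.
v=2: v_2(a)=-7, v_2(b)=-4; units ≡ 5, 1 (mod 8); ε·ε+αω+βω = 0·0+-7·0+-4·1 ≡ 0  ⇒  (a,b)_2 = +1.
v=13: a=13^0·(≡4), b=13^-2·(≡11) mod 13; (4|13)=+1, (11|13)=-1; (−1)^{0·-2·6}·(+1)^-2·(-1)^0 = +1.
v=∞: 74 > 0 and -18791 < 0  ⇒  (a,b)_∞ = +1.
v=7: a=7^0·(≡4), b=7^2·(≡4) mod 7; (4|7)=+1, (4|7)=+1; (−1)^{0·2·3}·(+1)^2·(+1)^0 = +1.
(74, -18791 / ℚ) ramifies at {23, 37}: a division algebra.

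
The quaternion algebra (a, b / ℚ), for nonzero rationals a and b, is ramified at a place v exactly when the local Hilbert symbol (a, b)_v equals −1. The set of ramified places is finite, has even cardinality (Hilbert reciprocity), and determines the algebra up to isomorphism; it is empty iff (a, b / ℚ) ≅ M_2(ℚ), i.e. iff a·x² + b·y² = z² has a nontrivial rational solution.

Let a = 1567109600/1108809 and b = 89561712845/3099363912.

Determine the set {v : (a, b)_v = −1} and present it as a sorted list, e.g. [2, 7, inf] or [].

(a, b) ≡ (14, 10) mod (ℚ^×)²; places V = {2, 3, 5, 7, 11, 13, 23, ∞}.
(a,b)_23: α=4, u≡17; β=6, v≡22 (mod 23); (17|23)=-1, (22|23)=-1; sign (−1)^0·-1^6·-1^4 = +1.
(a,b)_7: α=1, u≡2; β=0, v≡3 (mod 7); (2|7)=+1, (3|7)=-1; sign (−1)^0·+1^0·-1^1 = -1.
(a,b)_2: α=5, β=-3; u≡7, v≡5 (mod 8); ε(u)ε(v)=1·0, αω(v)=5·1, βω(u)=-3·0; sum ≡ 1  ⇒  -1.
(a,b)_11: α=0, u≡5; β=2, v≡7 (mod 11); (5|11)=+1, (7|11)=-1; sign (−1)^0·+1^2·-1^0 = +1.
(a,b)_5: α=2, u≡1; β=1, v≡2 (mod 5); (1|5)=+1, (2|5)=-1; sign (−1)^0·+1^1·-1^2 = +1.
(a,b)_13: α=-2, u≡12; β=0, v≡9 (mod 13); (12|13)=+1, (9|13)=+1; sign (−1)^0·+1^0·+1^-2 = +1.
(a,b)_3: α=-8, u≡2; β=-18, v≡1 (mod 3); (2|3)=-1, (1|3)=+1; sign (−1)^0·-1^-18·+1^-8 = +1.
(a,b)_∞: sgn(14)=+, sgn(10)=+, so +1.
(14, 10 / ℚ) ramifies at {2, 7}: a division algebra.

[2, 7]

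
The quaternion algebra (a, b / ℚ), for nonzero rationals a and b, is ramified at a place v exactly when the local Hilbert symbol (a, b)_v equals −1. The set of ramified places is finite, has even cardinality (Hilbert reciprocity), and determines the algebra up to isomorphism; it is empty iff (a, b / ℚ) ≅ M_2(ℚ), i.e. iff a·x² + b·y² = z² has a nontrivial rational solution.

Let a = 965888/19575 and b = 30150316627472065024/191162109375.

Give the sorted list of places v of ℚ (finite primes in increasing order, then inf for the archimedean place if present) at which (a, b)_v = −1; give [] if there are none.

[11, 29]

(a, b) ≡ (6699, 121399278) mod (ℚ^×)²; places V = {2, 3, 5, 7, 11, 13, 17, 29, 41, ∞}.
(a,b)_5: α=-2, u≡1; β=-12, v≡3 (mod 5); (1|5)=+1, (3|5)=-1; sign (−1)^0·+1^-12·-1^-2 = +1.
(a,b)_29: α=-1, u≡9; β=-1, v≡19 (mod 29); (9|29)=+1, (19|29)=-1; sign (−1)^0·+1^-1·-1^-1 = -1.
(a,b)_∞: sgn(6699)=+, sgn(121399278)=+, so +1.
(a,b)_13: α=0, u≡4; β=1, v≡10 (mod 13); (4|13)=+1, (10|13)=+1; sign (−1)^0·+1^1·+1^0 = +1.
(a,b)_41: α=0, u≡37; β=1, v≡31 (mod 41); (37|41)=+1, (31|41)=+1; sign (−1)^0·+1^1·+1^0 = +1.
(a,b)_11: α=1, u≡1; β=5, v≡9 (mod 11); (1|11)=+1, (9|11)=+1; sign (−1)^1·+1^5·+1^1 = -1.
(a,b)_3: α=-3, u≡1; β=-3, v≡2 (mod 3); (1|3)=+1, (2|3)=-1; sign (−1)^1·+1^-3·-1^-3 = +1.
(a,b)_17: α=0, u≡2; β=1, v≡11 (mod 17); (2|17)=+1, (11|17)=-1; sign (−1)^0·+1^1·-1^0 = +1.
(a,b)_7: α=3, u≡3; β=9, v≡1 (mod 7); (3|7)=-1, (1|7)=+1; sign (−1)^1·-1^9·+1^3 = +1.
(a,b)_2: α=8, β=9; u≡3, v≡7 (mod 8); ε(u)ε(v)=1·1, αω(v)=8·0, βω(u)=9·1; sum ≡ 0  ⇒  +1.
(6699, 121399278 / ℚ) ramifies at {11, 29}: a division algebra.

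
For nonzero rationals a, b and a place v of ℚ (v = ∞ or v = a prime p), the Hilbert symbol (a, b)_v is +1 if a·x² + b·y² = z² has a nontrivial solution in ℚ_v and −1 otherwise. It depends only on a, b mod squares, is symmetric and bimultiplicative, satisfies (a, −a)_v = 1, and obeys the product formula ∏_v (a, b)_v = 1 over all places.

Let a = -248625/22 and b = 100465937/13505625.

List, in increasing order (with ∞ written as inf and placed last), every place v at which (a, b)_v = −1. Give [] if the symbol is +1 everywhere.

Mod squares: a ≡ -24310, b ≡ 17. Check v ∈ {∞, 2, 3, 5, 7, 11, 13, 17}.
v=13: a=13^1·(≡7), b=13^2·(≡3) mod 13; (7|13)=-1, (3|13)=+1; (−1)^{1·2·6}·(-1)^2·(+1)^1 = +1.
v=5: a=5^3·(≡3), b=5^-4·(≡3) mod 5; (3|5)=-1, (3|5)=-1; (−1)^{3·-4·2}·(-1)^-4·(-1)^3 = -1.
v=∞: -24310 < 0 and 17 > 0  ⇒  (a,b)_∞ = +1.
v=7: a=7^0·(≡1), b=7^-4·(≡3) mod 7; (1|7)=+1, (3|7)=-1; (−1)^{0·-4·3}·(+1)^-4·(-1)^0 = +1.
v=17: a=17^1·(≡16), b=17^3·(≡13) mod 17; (16|17)=+1, (13|17)=+1; (−1)^{1·3·8}·(+1)^3·(+1)^1 = +1.
v=2: v_2(a)=-1, v_2(b)=0; units ≡ 5, 1 (mod 8); ε·ε+αω+βω = 0·0+-1·0+0·1 ≡ 0  ⇒  (a,b)_2 = +1.
v=11: a=11^-1·(≡4), b=11^2·(≡6) mod 11; (4|11)=+1, (6|11)=-1; (−1)^{-1·2·5}·(+1)^2·(-1)^-1 = -1.
v=3: a=3^2·(≡2), b=3^-2·(≡2) mod 3; (2|3)=-1, (2|3)=-1; (−1)^{2·-2·1}·(-1)^-2·(-1)^2 = +1.
Ram(-24310, 17) = {5, 11}; no ℚ_5-point on the conic.

[5, 11]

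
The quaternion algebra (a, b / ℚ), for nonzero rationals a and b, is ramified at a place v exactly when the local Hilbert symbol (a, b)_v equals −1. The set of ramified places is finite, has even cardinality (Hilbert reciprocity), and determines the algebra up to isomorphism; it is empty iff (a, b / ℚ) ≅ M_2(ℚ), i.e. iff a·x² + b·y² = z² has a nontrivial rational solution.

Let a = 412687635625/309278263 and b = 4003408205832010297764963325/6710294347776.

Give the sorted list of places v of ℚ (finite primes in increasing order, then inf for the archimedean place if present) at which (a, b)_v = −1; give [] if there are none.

(a, b) ≡ (5719, 39358158) mod (ℚ^×)²; places V = {2, 3, 5, 7, 17, 19, 23, 29, 31, 37, 43, ∞}.
(a,b)_3: α=0, u≡1; β=-11, v≡2 (mod 3); (1|3)=+1, (2|3)=-1; sign (−1)^0·+1^-11·-1^0 = +1.
(a,b)_∞: sgn(5719)=+, sgn(39358158)=+, so +1.
(a,b)_7: α=-1, u≡3; β=3, v≡5 (mod 7); (3|7)=-1, (5|7)=-1; sign (−1)^1·-1^3·-1^-1 = -1.
(a,b)_31: α=2, u≡13; β=7, v≡24 (mod 31); (13|31)=-1, (24|31)=-1; sign (−1)^0·-1^7·-1^2 = -1.
(a,b)_19: α=1, u≡16; β=3, v≡11 (mod 19); (16|19)=+1, (11|19)=+1; sign (−1)^1·+1^3·+1^1 = -1.
(a,b)_37: α=0, u≡9; β=1, v≡34 (mod 37); (9|37)=+1, (34|37)=+1; sign (−1)^0·+1^1·+1^0 = +1.
(a,b)_43: α=1, u≡25; β=3, v≡7 (mod 43); (25|43)=+1, (7|43)=-1; sign (−1)^1·+1^3·-1^1 = +1.
(a,b)_17: α=-4, u≡11; β=-2, v≡4 (mod 17); (11|17)=-1, (4|17)=+1; sign (−1)^0·-1^-2·+1^-4 = +1.
(a,b)_23: α=-2, u≡10; β=0, v≡3 (mod 23); (10|23)=-1, (3|23)=+1; sign (−1)^0·-1^0·+1^-2 = +1.
(a,b)_29: α=2, u≡16; β=2, v≡28 (mod 29); (16|29)=+1, (28|29)=+1; sign (−1)^0·+1^2·+1^2 = +1.
(a,b)_5: α=4, u≡4; β=2, v≡3 (mod 5); (4|5)=+1, (3|5)=-1; sign (−1)^0·+1^2·-1^4 = +1.
(a,b)_2: α=0, β=-17; u≡7, v≡7 (mod 8); ε(u)ε(v)=1·1, αω(v)=0·0, βω(u)=-17·0; sum ≡ 1  ⇒  -1.
|Ram(5719, 39358158)| = 4, even; anisotropic at {2, 7, 19, 31}.

[2, 7, 19, 31]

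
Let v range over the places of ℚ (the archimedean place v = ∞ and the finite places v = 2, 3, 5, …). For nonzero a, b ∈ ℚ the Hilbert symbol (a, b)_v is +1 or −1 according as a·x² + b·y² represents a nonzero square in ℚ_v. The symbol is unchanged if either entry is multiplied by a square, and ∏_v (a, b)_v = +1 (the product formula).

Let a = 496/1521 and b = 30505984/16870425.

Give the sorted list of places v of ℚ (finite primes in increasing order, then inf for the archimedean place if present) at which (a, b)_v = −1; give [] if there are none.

[2, 31]

(a, b) ≡ (31, 1023) mod (ℚ^×)²; places V = {2, 3, 5, 11, 13, 31, ∞}.
(a,b)_5: α=0, u≡1; β=-2, v≡2 (mod 5); (1|5)=+1, (2|5)=-1; sign (−1)^0·+1^-2·-1^0 = +1.
(a,b)_3: α=-2, u≡1; β=-1, v≡2 (mod 3); (1|3)=+1, (2|3)=-1; sign (−1)^0·+1^-1·-1^-2 = +1.
(a,b)_∞: sgn(31)=+, sgn(1023)=+, so +1.
(a,b)_13: α=-2, u≡6; β=-2, v≡12 (mod 13); (6|13)=-1, (12|13)=+1; sign (−1)^0·-1^-2·+1^-2 = +1.
(a,b)_11: α=0, u≡4; β=-3, v≡1 (mod 11); (4|11)=+1, (1|11)=+1; sign (−1)^0·+1^-3·+1^0 = +1.
(a,b)_31: α=1, u≡8; β=3, v≡4 (mod 31); (8|31)=+1, (4|31)=+1; sign (−1)^1·+1^3·+1^1 = -1.
(a,b)_2: α=4, β=10; u≡7, v≡7 (mod 8); ε(u)ε(v)=1·1, αω(v)=4·0, βω(u)=10·0; sum ≡ 1  ⇒  -1.
(31, 1023 / ℚ) ramifies at {2, 31}: a division algebra.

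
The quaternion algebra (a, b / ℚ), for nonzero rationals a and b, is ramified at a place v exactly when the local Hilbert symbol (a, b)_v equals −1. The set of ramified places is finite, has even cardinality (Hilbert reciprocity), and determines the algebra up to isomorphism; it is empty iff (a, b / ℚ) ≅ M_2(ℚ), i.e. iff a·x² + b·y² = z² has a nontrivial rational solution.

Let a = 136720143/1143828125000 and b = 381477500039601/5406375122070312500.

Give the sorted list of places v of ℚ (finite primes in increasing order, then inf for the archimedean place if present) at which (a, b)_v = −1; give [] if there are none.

[2, 37]

Mod squares: a ≡ 1406, b ≡ 5. Check v ∈ {∞, 2, 3, 5, 7, 11, 19, 37}.
v=19: a=19^1·(≡1), b=19^2·(≡17) mod 19; (1|19)=+1, (17|19)=+1; (−1)^{1·2·9}·(+1)^2·(+1)^1 = +1.
v=11: a=11^-4·(≡4), b=11^-6·(≡9) mod 11; (4|11)=+1, (9|11)=+1; (−1)^{-4·-6·5}·(+1)^-6·(+1)^-4 = +1.
v=∞: 1406 > 0 and 5 > 0  ⇒  (a,b)_∞ = +1.
v=2: v_2(a)=-3, v_2(b)=-2; units ≡ 7, 5 (mod 8); ε·ε+αω+βω = 1·0+-3·1+-2·0 ≡ 1  ⇒  (a,b)_2 = -1.
v=3: a=3^4·(≡2), b=3^8·(≡2) mod 3; (2|3)=-1, (2|3)=-1; (−1)^{4·8·1}·(-1)^8·(-1)^4 = +1.
v=5: a=5^-10·(≡1), b=5^-17·(≡4) mod 5; (1|5)=+1, (4|5)=+1; (−1)^{-10·-17·2}·(+1)^-17·(+1)^-10 = +1.
v=7: a=7^4·(≡5), b=7^6·(≡5) mod 7; (5|7)=-1, (5|7)=-1; (−1)^{4·6·3}·(-1)^6·(-1)^4 = +1.
v=37: a=37^1·(≡21), b=37^2·(≡32) mod 37; (21|37)=+1, (32|37)=-1; (−1)^{1·2·18}·(+1)^2·(-1)^1 = -1.
Ram(1406, 5) = {2, 37}; no ℚ_2-point on the conic.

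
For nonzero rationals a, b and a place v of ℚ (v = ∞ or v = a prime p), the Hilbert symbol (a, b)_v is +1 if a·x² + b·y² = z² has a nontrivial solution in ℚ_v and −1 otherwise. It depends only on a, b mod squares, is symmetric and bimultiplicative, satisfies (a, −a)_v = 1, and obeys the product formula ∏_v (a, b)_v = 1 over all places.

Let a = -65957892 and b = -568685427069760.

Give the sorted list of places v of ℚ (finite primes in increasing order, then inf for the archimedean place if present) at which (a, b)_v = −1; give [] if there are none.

[2, 3, 5, 7, 13, 17, 19, inf]

(a, b) ≡ (-57057, -85) mod (ℚ^×)²; places V = {2, 3, 5, 7, 11, 13, 17, 19, ∞}.
(a,b)_2: α=2, β=6; u≡7, v≡3 (mod 8); ε(u)ε(v)=1·1, αω(v)=2·1, βω(u)=6·0; sum ≡ 1  ⇒  -1.
(a,b)_19: α=1, u≡3; β=2, v≡10 (mod 19); (3|19)=-1, (10|19)=-1; sign (−1)^0·-1^2·-1^1 = -1.
(a,b)_13: α=1, u≡8; β=2, v≡2 (mod 13); (8|13)=-1, (2|13)=-1; sign (−1)^0·-1^2·-1^1 = -1.
(a,b)_∞: sgn(-57057)=−, sgn(-85)=−, so -1.
(a,b)_7: α=1, u≡4; β=2, v≡5 (mod 7); (4|7)=+1, (5|7)=-1; sign (−1)^0·+1^2·-1^1 = -1.
(a,b)_5: α=0, u≡3; β=1, v≡3 (mod 5); (3|5)=-1, (3|5)=-1; sign (−1)^0·-1^1·-1^0 = -1.
(a,b)_17: α=2, u≡14; β=3, v≡14 (mod 17); (14|17)=-1, (14|17)=-1; sign (−1)^0·-1^3·-1^2 = -1.
(a,b)_3: α=1, u≡1; β=0, v≡2 (mod 3); (1|3)=+1, (2|3)=-1; sign (−1)^0·+1^0·-1^1 = -1.
(a,b)_11: α=1, u≡5; β=2, v≡5 (mod 11); (5|11)=+1, (5|11)=+1; sign (−1)^0·+1^2·+1^1 = +1.
(-57057, -85 / ℚ) ramifies at {2, 3, 5, 7, 13, 17, 19, ∞}: a division algebra.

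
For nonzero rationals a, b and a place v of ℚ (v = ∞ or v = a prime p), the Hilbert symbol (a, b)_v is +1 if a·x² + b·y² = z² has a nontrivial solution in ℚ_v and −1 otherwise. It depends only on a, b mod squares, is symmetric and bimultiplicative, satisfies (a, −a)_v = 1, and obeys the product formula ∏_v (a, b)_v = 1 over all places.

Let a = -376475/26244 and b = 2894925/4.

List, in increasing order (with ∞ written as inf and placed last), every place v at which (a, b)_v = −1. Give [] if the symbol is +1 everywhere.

[11, 29]

(a, b) ≡ (-11, 957) mod (ℚ^×)²; places V = {2, 3, 5, 11, 29, 37, ∞}.
(a,b)_5: α=2, u≡4; β=2, v≡3 (mod 5); (4|5)=+1, (3|5)=-1; sign (−1)^0·+1^2·-1^2 = +1.
(a,b)_∞: sgn(-11)=−, sgn(957)=+, so +1.
(a,b)_29: α=0, u≡26; β=1, v≡9 (mod 29); (26|29)=-1, (9|29)=+1; sign (−1)^0·-1^1·+1^0 = -1.
(a,b)_2: α=-2, β=-2; u≡5, v≡5 (mod 8); ε(u)ε(v)=0·0, αω(v)=-2·1, βω(u)=-2·1; sum ≡ 0  ⇒  +1.
(a,b)_11: α=1, u≡2; β=3, v≡2 (mod 11); (2|11)=-1, (2|11)=-1; sign (−1)^1·-1^3·-1^1 = -1.
(a,b)_37: α=2, u≡12; β=0, v≡2 (mod 37); (12|37)=+1, (2|37)=-1; sign (−1)^0·+1^0·-1^2 = +1.
(a,b)_3: α=-8, u≡1; β=1, v≡1 (mod 3); (1|3)=+1, (1|3)=+1; sign (−1)^0·+1^1·+1^-8 = +1.
Ram(-11, 957) = {11, 29}; no ℚ_11-point on the conic.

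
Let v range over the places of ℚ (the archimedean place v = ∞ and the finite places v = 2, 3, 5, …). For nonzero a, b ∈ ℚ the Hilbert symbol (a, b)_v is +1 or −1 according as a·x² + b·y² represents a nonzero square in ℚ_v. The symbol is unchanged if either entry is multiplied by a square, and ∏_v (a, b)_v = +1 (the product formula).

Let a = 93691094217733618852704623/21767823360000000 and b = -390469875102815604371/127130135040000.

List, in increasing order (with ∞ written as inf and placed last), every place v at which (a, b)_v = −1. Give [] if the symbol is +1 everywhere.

(a, b) ≡ (4070, -11) mod (ℚ^×)²; places V = {2, 3, 5, 11, 17, 29, 37, ∞}.
(a,b)_17: α=2, u≡14; β=4, v≡5 (mod 17); (14|17)=-1, (5|17)=-1; sign (−1)^0·-1^4·-1^2 = +1.
(a,b)_2: α=-19, β=-12; u≡3, v≡5 (mod 8); ε(u)ε(v)=1·0, αω(v)=-19·1, βω(u)=-12·1; sum ≡ 1  ⇒  -1.
(a,b)_11: α=3, u≡2; β=3, v≡10 (mod 11); (2|11)=-1, (10|11)=-1; sign (−1)^1·-1^3·-1^3 = -1.
(a,b)_∞: sgn(4070)=+, sgn(-11)=−, so +1.
(a,b)_37: α=13, u≡34; β=8, v≡36 (mod 37); (34|37)=+1, (36|37)=+1; sign (−1)^0·+1^8·+1^13 = +1.
(a,b)_29: α=0, u≡12; β=-2, v≡26 (mod 29); (12|29)=-1, (26|29)=-1; sign (−1)^0·-1^-2·-1^0 = +1.
(a,b)_3: α=-12, u≡2; β=-10, v≡1 (mod 3); (2|3)=-1, (1|3)=+1; sign (−1)^0·-1^-10·+1^-12 = +1.
(a,b)_5: α=-7, u≡1; β=-4, v≡1 (mod 5); (1|5)=+1, (1|5)=+1; sign (−1)^0·+1^-4·+1^-7 = +1.
|Ram(4070, -11)| = 2, even; anisotropic at {2, 11}.

[2, 11]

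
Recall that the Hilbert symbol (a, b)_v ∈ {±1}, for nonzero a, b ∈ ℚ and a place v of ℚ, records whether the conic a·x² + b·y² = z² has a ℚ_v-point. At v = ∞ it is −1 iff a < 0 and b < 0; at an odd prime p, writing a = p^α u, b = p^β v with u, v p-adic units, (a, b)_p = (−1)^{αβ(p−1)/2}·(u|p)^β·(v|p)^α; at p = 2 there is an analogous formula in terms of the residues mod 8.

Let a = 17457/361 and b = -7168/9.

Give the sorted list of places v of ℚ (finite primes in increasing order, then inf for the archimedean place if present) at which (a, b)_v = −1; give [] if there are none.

Mod squares: a ≡ 33, b ≡ -7. Check v ∈ {∞, 2, 3, 7, 11, 19, 23}.
v=∞: 33 > 0 and -7 < 0  ⇒  (a,b)_∞ = +1.
v=19: a=19^-2·(≡15), b=19^0·(≡10) mod 19; (15|19)=-1, (10|19)=-1; (−1)^{-2·0·9}·(-1)^0·(-1)^-2 = +1.
v=11: a=11^1·(≡4), b=11^0·(≡9) mod 11; (4|11)=+1, (9|11)=+1; (−1)^{1·0·5}·(+1)^0·(+1)^1 = +1.
v=23: a=23^2·(≡15), b=23^0·(≡6) mod 23; (15|23)=-1, (6|23)=+1; (−1)^{2·0·11}·(-1)^0·(+1)^2 = +1.
v=3: a=3^1·(≡2), b=3^-2·(≡2) mod 3; (2|3)=-1, (2|3)=-1; (−1)^{1·-2·1}·(-1)^-2·(-1)^1 = -1.
v=7: a=7^0·(≡5), b=7^1·(≡6) mod 7; (5|7)=-1, (6|7)=-1; (−1)^{0·1·3}·(-1)^1·(-1)^0 = -1.
v=2: v_2(a)=0, v_2(b)=10; units ≡ 1, 1 (mod 8); ε·ε+αω+βω = 0·0+0·0+10·0 ≡ 0  ⇒  (a,b)_2 = +1.
Ram(33, -7) = {3, 7}; no ℚ_3-point on the conic.

[3, 7]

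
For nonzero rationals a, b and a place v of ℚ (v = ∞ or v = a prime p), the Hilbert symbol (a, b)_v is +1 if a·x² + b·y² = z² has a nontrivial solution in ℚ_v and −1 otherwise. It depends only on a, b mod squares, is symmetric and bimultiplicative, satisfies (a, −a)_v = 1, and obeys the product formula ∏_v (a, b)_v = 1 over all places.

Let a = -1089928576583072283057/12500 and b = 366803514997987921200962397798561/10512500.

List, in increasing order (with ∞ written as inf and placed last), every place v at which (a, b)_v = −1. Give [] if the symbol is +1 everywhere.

(a, b) ≡ (-4485, 214735245) mod (ℚ^×)²; places V = {2, 3, 5, 7, 11, 13, 17, 19, 23, 29, 41, 47, ∞}.
(a,b)_∞: sgn(-4485)=−, sgn(214735245)=+, so +1.
(a,b)_3: α=1, u≡2; β=9, v≡2 (mod 3); (2|3)=-1, (2|3)=-1; sign (−1)^1·-1^9·-1^1 = -1.
(a,b)_23: α=3, u≡2; β=1, v≡7 (mod 23); (2|23)=+1, (7|23)=-1; sign (−1)^1·+1^1·-1^3 = +1.
(a,b)_19: α=2, u≡3; β=3, v≡9 (mod 19); (3|19)=-1, (9|19)=+1; sign (−1)^0·-1^3·+1^2 = -1.
(a,b)_7: α=2, u≡2; β=6, v≡1 (mod 7); (2|7)=+1, (1|7)=+1; sign (−1)^0·+1^6·+1^2 = +1.
(a,b)_11: α=2, u≡4; β=0, v≡2 (mod 11); (4|11)=+1, (2|11)=-1; sign (−1)^0·+1^0·-1^2 = +1.
(a,b)_17: α=2, u≡10; β=3, v≡9 (mod 17); (10|17)=-1, (9|17)=+1; sign (−1)^0·-1^3·+1^2 = -1.
(a,b)_47: α=2, u≡24; β=3, v≡7 (mod 47); (24|47)=+1, (7|47)=+1; sign (−1)^0·+1^3·+1^2 = +1.
(a,b)_2: α=-2, β=-2; u≡3, v≡5 (mod 8); ε(u)ε(v)=1·0, αω(v)=-2·1, βω(u)=-2·1; sum ≡ 0  ⇒  +1.
(a,b)_41: α=2, u≡5; β=3, v≡36 (mod 41); (5|41)=+1, (36|41)=+1; sign (−1)^0·+1^3·+1^2 = +1.
(a,b)_5: α=-5, u≡2; β=-5, v≡4 (mod 5); (2|5)=-1, (4|5)=+1; sign (−1)^0·-1^-5·+1^-5 = -1.
(a,b)_29: α=0, u≡27; β=-2, v≡21 (mod 29); (27|29)=-1, (21|29)=-1; sign (−1)^0·-1^-2·-1^0 = +1.
(a,b)_13: α=1, u≡8; β=4, v≡12 (mod 13); (8|13)=-1, (12|13)=+1; sign (−1)^0·-1^4·+1^1 = +1.
|Ram(-4485, 214735245)| = 4, even; anisotropic at {3, 5, 17, 19}.

[3, 5, 17, 19]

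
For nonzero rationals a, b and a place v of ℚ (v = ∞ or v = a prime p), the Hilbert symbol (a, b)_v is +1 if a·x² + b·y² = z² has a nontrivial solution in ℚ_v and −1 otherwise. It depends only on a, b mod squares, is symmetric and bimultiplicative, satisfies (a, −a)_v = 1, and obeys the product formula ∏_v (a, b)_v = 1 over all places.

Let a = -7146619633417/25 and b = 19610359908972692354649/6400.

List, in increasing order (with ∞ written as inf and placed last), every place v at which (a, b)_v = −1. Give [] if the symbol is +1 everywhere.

Mod squares: a ≡ -290377, b ≡ 151249. Check v ∈ {∞, 2, 3, 5, 7, 11, 17, 19, 23, 29, 31, 41}.
v=29: a=29^1·(≡8), b=29^2·(≡27) mod 29; (8|29)=-1, (27|29)=-1; (−1)^{1·2·14}·(-1)^2·(-1)^1 = -1.
v=5: a=5^-2·(≡3), b=5^-2·(≡4) mod 5; (3|5)=-1, (4|5)=+1; (−1)^{-2·-2·2}·(-1)^-2·(+1)^-2 = +1.
v=19: a=19^1·(≡8), b=19^2·(≡11) mod 19; (8|19)=-1, (11|19)=+1; (−1)^{1·2·9}·(-1)^2·(+1)^1 = +1.
v=41: a=41^2·(≡14), b=41^3·(≡18) mod 41; (14|41)=-1, (18|41)=+1; (−1)^{2·3·20}·(-1)^3·(+1)^2 = -1.
v=2: v_2(a)=0, v_2(b)=-8; units ≡ 7, 1 (mod 8); ε·ε+αω+βω = 1·0+0·0+-8·0 ≡ 0  ⇒  (a,b)_2 = +1.
v=11: a=11^4·(≡3), b=11^2·(≡2) mod 11; (3|11)=+1, (2|11)=-1; (−1)^{4·2·5}·(+1)^2·(-1)^4 = +1.
v=7: a=7^0·(≡4), b=7^3·(≡5) mod 7; (4|7)=+1, (5|7)=-1; (−1)^{0·3·3}·(+1)^3·(-1)^0 = +1.
v=∞: -290377 < 0 and 151249 > 0  ⇒  (a,b)_∞ = +1.
v=23: a=23^0·(≡20), b=23^2·(≡3) mod 23; (20|23)=-1, (3|23)=+1; (−1)^{0·2·11}·(-1)^2·(+1)^0 = +1.
v=17: a=17^1·(≡13), b=17^1·(≡11) mod 17; (13|17)=+1, (11|17)=-1; (−1)^{1·1·8}·(+1)^1·(-1)^1 = -1.
v=3: a=3^0·(≡2), b=3^4·(≡1) mod 3; (2|3)=-1, (1|3)=+1; (−1)^{0·4·1}·(-1)^4·(+1)^0 = +1.
v=31: a=31^1·(≡6), b=31^1·(≡3) mod 31; (6|31)=-1, (3|31)=-1; (−1)^{1·1·15}·(-1)^1·(-1)^1 = -1.
(-290377, 151249 / ℚ) ramifies at {17, 29, 31, 41}: a division algebra.

[17, 29, 31, 41]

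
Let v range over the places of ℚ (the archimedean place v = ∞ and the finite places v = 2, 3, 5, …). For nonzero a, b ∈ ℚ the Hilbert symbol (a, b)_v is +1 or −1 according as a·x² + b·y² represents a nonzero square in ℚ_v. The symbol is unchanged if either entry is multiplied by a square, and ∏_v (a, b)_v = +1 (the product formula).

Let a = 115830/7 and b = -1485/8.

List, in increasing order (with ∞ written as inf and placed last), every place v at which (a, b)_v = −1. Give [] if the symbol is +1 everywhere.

[3, 5, 7, 13]

(a, b) ≡ (10010, -330) mod (ℚ^×)²; places V = {2, 3, 5, 7, 11, 13, ∞}.
(a,b)_2: α=1, β=-3; u≡5, v≡3 (mod 8); ε(u)ε(v)=0·1, αω(v)=1·1, βω(u)=-3·1; sum ≡ 0  ⇒  +1.
(a,b)_11: α=1, u≡2; β=1, v≡1 (mod 11); (2|11)=-1, (1|11)=+1; sign (−1)^1·-1^1·+1^1 = +1.
(a,b)_∞: sgn(10010)=+, sgn(-330)=−, so +1.
(a,b)_7: α=-1, u≡1; β=0, v≡6 (mod 7); (1|7)=+1, (6|7)=-1; sign (−1)^0·+1^0·-1^-1 = -1.
(a,b)_5: α=1, u≡3; β=1, v≡1 (mod 5); (3|5)=-1, (1|5)=+1; sign (−1)^0·-1^1·+1^1 = -1.
(a,b)_3: α=4, u≡2; β=3, v≡1 (mod 3); (2|3)=-1, (1|3)=+1; sign (−1)^0·-1^3·+1^4 = -1.
(a,b)_13: α=1, u≡10; β=0, v≡11 (mod 13); (10|13)=+1, (11|13)=-1; sign (−1)^0·+1^0·-1^1 = -1.
|Ram(10010, -330)| = 4, even; anisotropic at {3, 5, 7, 13}.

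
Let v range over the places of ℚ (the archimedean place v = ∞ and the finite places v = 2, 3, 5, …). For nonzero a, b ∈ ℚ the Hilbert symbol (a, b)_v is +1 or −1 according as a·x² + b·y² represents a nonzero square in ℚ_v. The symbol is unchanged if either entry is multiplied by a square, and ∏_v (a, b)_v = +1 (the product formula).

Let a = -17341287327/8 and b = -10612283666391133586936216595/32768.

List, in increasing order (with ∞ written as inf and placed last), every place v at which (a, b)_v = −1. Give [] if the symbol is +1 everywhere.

[2, 7, 19, inf]

(a, b) ≡ (-494, -3990) mod (ℚ^×)²; places V = {2, 3, 5, 7, 13, 19, ∞}.
(a,b)_∞: sgn(-494)=−, sgn(-3990)=−, so -1.
(a,b)_2: α=-3, β=-15; u≡1, v≡5 (mod 8); ε(u)ε(v)=0·0, αω(v)=-3·1, βω(u)=-15·0; sum ≡ 1  ⇒  -1.
(a,b)_13: α=1, u≡12; β=2, v≡10 (mod 13); (12|13)=+1, (10|13)=+1; sign (−1)^0·+1^2·+1^1 = +1.
(a,b)_5: α=0, u≡1; β=1, v≡2 (mod 5); (1|5)=+1, (2|5)=-1; sign (−1)^0·+1^1·-1^0 = +1.
(a,b)_7: α=4, u≡3; β=11, v≡2 (mod 7); (3|7)=-1, (2|7)=+1; sign (−1)^0·-1^11·+1^4 = -1.
(a,b)_3: α=4, u≡1; β=9, v≡2 (mod 3); (1|3)=+1, (2|3)=-1; sign (−1)^0·+1^9·-1^4 = +1.
(a,b)_19: α=3, u≡12; β=9, v≡13 (mod 19); (12|19)=-1, (13|19)=-1; sign (−1)^1·-1^9·-1^3 = -1.
|Ram(-494, -3990)| = 4, even; anisotropic at {2, 7, 19, ∞}.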